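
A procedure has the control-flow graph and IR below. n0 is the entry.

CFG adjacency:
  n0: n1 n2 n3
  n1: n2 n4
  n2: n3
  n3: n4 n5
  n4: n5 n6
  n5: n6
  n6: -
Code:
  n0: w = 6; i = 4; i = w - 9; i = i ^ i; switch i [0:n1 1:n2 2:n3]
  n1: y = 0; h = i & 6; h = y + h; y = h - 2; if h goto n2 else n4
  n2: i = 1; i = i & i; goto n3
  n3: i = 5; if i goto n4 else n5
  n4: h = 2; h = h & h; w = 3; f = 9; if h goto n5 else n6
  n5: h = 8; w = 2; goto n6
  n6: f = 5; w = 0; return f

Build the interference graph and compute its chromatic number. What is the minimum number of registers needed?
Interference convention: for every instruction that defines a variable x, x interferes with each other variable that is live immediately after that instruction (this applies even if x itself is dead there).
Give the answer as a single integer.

Block summaries:
  n0: {i,w} / ∅
  n1: {h,y} / {i}
  n2: {i} / ∅
  n3: {i} / ∅
  n4: {f,h,w} / ∅
  n5: {h,w} / ∅
  n6: {f,w} / ∅

Liveness:
  live n0: ∅→{i}
  live n1: {i}→∅
  live n2: ∅→∅
  live n3: ∅→∅
  live n4: ∅→∅
  live n5: ∅→∅
  live n6: ∅→∅

Conflict graph:
  f↔{h,w}
  h↔{f,w,y}
  i↔{w,y}
  w↔{f,h,i}
  y↔{h,i}

Registers:
  {f,h,w} pairwise interfere (3-clique) ⇒ χ ≥ 3
  3-colouring: c0={h,i}  c1={w,y}  c2={f}
  χ = 3

Answer: 3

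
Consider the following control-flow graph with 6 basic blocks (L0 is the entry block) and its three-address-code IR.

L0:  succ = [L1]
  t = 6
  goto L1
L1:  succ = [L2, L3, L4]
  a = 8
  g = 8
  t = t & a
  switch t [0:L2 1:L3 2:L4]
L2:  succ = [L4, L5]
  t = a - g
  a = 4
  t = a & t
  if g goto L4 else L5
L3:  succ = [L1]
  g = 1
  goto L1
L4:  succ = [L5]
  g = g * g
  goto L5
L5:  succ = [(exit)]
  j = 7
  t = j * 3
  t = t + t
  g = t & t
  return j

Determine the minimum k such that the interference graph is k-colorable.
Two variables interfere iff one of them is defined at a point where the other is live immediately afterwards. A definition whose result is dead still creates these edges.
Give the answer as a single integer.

Answer: 3

Working:
Block summaries:
  L0 def {t} use ∅
  L1 def {a,g,t} use {t}
  L2 def {a,t} use {a,g}
  L3 def {g} use ∅
  L4 def {g} use {g}
  L5 def {g,j,t} use ∅

Liveness:
  live L0: ∅→{t}
  live L1: {t}→{a,g,t}
  live L2: {a,g}→{g}
  live L3: {t}→{t}
  live L4: {g}→∅
  live L5: ∅→∅

Interference:
  a↔{g,t}
  g↔{a,j,t}
  j↔{g,t}
  t↔{a,g,j}

Colouring:
  lower bound: {a,g,t} mutually conflict ⇒ χ ≥ 3
  3-colouring: R0={g}  R1={t}  R2={a,j}
  χ = 3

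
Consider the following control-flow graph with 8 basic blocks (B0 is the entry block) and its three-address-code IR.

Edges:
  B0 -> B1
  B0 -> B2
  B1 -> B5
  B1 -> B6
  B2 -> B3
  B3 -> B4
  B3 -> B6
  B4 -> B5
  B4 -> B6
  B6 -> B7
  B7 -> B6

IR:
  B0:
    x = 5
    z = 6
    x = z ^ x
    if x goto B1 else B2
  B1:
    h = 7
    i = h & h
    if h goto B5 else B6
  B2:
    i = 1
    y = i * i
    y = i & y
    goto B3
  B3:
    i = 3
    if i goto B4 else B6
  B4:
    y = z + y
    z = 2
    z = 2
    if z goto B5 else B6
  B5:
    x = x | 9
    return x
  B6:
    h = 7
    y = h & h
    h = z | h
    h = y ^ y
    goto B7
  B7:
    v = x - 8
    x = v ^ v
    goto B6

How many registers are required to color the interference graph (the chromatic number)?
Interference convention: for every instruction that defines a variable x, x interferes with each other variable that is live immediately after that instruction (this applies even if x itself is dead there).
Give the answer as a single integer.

Per-block:
  B0: def={x,z} ue=∅
  B1: def={h,i} ue=∅
  B2: def={i,y} ue=∅
  B3: def={i} ue=∅
  B4: def={y,z} ue={y,z}
  B5: def={x} ue={x}
  B6: def={h,y} ue={z}
  B7: def={v,x} ue={x}

Backward fixpoint:
  B0: in=∅ out={x,z}
  B1: in={x,z} out={x,z}
  B2: in={x,z} out={x,y,z}
  B3: in={x,y,z} out={x,y,z}
  B4: in={x,y,z} out={x,z}
  B5: in={x} out=∅
  B6: in={x,z} out={x,z}
  B7: in={x,z} out={x,z}

Interference:
  h: {i,x,y,z}
  i: {h,x,y,z}
  v: {z}
  x: {h,i,y,z}
  y: {h,i,x,z}
  z: {h,i,v,x,y}

Registers:
  {h,i,x,y,z} pairwise interfere (5-clique) ⇒ χ ≥ 5
  5-colouring: R0={z}  R1={h,v}  R2={i}  R3={x}  R4={y}
  χ = 5

Answer: 5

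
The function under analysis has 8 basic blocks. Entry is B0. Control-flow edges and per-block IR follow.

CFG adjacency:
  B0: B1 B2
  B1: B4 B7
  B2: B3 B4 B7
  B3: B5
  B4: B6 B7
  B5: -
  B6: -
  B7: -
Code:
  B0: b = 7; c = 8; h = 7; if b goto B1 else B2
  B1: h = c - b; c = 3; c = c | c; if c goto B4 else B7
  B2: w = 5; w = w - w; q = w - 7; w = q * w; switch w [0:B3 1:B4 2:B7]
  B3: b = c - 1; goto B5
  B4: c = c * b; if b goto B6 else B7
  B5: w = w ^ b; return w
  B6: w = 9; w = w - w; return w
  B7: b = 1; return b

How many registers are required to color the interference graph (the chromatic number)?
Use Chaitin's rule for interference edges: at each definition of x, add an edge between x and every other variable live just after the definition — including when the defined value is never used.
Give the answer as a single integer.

Block summaries:
  B0: {b,c,h} / ∅
  B1: {c,h} / {b,c}
  B2: {q,w} / ∅
  B3: {b} / {c}
  B4: {c} / {b,c}
  B5: {w} / {b,w}
  B6: {w} / ∅
  B7: {b} / ∅

Liveness:
  live B0: ∅→{b,c}
  live B1: {b,c}→{b,c}
  live B2: {b,c}→{b,c,w}
  live B3: {c,w}→{b,w}
  live B4: {b,c}→∅
  live B5: {b,w}→∅
  live B6: ∅→∅
  live B7: ∅→∅

Interfere edges:
  b: {c,h,q,w}
  c: {b,h,q,w}
  h: {b,c}
  q: {b,c,w}
  w: {b,c,q}

Colouring:
  {b,c,q,w} pairwise interfere (4-clique) ⇒ χ ≥ 4
  4-colouring: R0={b}  R1={c}  R2={h,q}  R3={w}
  χ = 4

Answer: 4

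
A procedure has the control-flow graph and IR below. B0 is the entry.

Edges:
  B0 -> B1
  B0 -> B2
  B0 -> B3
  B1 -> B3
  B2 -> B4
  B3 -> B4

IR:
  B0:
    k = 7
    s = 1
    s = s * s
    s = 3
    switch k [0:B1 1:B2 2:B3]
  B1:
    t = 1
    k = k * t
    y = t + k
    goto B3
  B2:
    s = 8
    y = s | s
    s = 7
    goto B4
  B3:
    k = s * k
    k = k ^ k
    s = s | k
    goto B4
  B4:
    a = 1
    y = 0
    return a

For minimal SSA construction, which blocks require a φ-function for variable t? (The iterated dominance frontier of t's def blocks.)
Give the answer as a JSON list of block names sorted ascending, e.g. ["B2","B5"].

idom tree: B1←B0 B2←B0 B3←B0 B4←B0
Dom at joins:
  B3: preds {B0,B1}: {B0} ∩ {B0,B1} = {B0}; idom=B0
  B4: preds {B2,B3}: {B0,B2} ∩ {B0,B3} = {B0}; idom=B0

DF derivation:
  B3←B0: walk · to B0
  B3←B1: walk B1 to B0
  B4←B2: walk B2 to B0
  B4←B3: walk B3 to B0
  B0 → ∅
  B1 → {B3}
  B2 → {B4}
  B3 → {B4}
  B4 → ∅

φ for t: defs {B1}
  DF⁺ = {B3,B4}

Answer: ["B3", "B4"]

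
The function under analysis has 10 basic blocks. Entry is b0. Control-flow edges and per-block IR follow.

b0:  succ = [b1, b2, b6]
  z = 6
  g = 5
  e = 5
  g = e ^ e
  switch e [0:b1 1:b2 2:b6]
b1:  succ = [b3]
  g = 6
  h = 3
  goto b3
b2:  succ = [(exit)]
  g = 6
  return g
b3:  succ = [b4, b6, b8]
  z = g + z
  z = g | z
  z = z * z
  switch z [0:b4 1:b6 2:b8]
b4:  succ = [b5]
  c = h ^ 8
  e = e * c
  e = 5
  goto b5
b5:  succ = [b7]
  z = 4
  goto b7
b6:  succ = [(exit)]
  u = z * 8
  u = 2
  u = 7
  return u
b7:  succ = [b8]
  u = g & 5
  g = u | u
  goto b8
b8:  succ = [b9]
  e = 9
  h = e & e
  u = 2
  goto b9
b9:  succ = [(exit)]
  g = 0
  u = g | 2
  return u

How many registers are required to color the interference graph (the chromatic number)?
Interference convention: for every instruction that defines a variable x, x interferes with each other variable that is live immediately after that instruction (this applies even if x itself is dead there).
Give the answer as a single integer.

Block summaries:
  b0: def={e,g,z} ue=∅
  b1: def={g,h} ue=∅
  b2: def={g} ue=∅
  b3: def={z} ue={g,z}
  b4: def={c,e} ue={e,h}
  b5: def={z} ue=∅
  b6: def={u} ue={z}
  b7: def={g,u} ue={g}
  b8: def={e,h,u} ue=∅
  b9: def={g,u} ue=∅

Backward fixpoint:
  live b0: ∅→{e,z}
  live b1: {e,z}→{e,g,h,z}
  live b2: ∅→∅
  live b3: {e,g,h,z}→{e,g,h,z}
  live b4: {e,g,h}→{g}
  live b5: {g}→{g}
  live b6: {z}→∅
  live b7: {g}→∅
  live b8: ∅→∅
  live b9: ∅→∅

Interference:
  c — {e,g}
  e — {c,g,h,z}
  g — {c,e,h,z}
  h — {e,g,z}
  u — ∅
  z — {e,g,h}

Registers:
  lower bound: {e,g,h,z} mutually conflict ⇒ χ ≥ 4
  4-colouring: r0={e,u}  r1={g}  r2={c,h}  r3={z}
  χ = 4

Answer: 4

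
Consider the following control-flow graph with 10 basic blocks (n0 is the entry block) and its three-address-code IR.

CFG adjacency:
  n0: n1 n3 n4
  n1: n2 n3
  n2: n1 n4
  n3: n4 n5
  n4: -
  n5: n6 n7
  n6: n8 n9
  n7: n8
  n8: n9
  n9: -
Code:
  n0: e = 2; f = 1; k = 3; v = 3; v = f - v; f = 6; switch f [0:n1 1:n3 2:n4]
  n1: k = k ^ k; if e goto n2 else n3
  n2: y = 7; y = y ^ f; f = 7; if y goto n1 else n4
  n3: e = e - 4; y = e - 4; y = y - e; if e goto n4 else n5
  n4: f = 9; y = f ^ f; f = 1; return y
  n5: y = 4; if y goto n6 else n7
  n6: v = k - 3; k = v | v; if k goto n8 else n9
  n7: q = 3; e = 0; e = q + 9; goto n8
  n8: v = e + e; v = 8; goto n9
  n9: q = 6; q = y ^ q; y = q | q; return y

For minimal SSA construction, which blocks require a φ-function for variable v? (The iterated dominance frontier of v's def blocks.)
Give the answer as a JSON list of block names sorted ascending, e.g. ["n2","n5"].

idom tree: n1←n0 n2←n1 n3←n0 n4←n0 n5←n3 n6←n5 n7←n5 n8←n5 n9←n5
Dom at joins:
  n1: preds {n0,n2}: {n0} ∩ {n0,n1,n2} = {n0}; idom=n0
  n3: preds {n0,n1}: {n0} ∩ {n0,n1} = {n0}; idom=n0
  n4: preds {n0,n2,n3}: {n0} ∩ {n0,n1,n2} ∩ {n0,n3} = {n0}; idom=n0
  n8: preds {n6,n7}: {n0,n3,n5,n6} ∩ {n0,n3,n5,n7} = {n0,n3,n5}; idom=n5
  n9: preds {n6,n8}: {n0,n3,n5,n6} ∩ {n0,n3,n5,n8} = {n0,n3,n5}; idom=n5

DF walk-up:
  n1←n0: walk · to n0
  n1←n2: walk n2→n1 to n0
  n3←n0: walk · to n0
  n3←n1: walk n1 to n0
  n4←n0: walk · to n0
  n4←n2: walk n2→n1 to n0
  n4←n3: walk n3 to n0
  n8←n6: walk n6 to n5
  n8←n7: walk n7 to n5
  n9←n6: walk n6 to n5
  n9←n8: walk n8 to n5
  n0 → ∅
  n1 → {n1,n3,n4}
  n2 → {n1,n4}
  n3 → {n4}
  n4 → ∅
  n5 → ∅
  n6 → {n8,n9}
  n7 → {n8}
  n8 → {n9}
  n9 → ∅

φ for v: defs {n0,n6,n8}
  DF⁺ = {n8,n9}

Answer: ["n8", "n9"]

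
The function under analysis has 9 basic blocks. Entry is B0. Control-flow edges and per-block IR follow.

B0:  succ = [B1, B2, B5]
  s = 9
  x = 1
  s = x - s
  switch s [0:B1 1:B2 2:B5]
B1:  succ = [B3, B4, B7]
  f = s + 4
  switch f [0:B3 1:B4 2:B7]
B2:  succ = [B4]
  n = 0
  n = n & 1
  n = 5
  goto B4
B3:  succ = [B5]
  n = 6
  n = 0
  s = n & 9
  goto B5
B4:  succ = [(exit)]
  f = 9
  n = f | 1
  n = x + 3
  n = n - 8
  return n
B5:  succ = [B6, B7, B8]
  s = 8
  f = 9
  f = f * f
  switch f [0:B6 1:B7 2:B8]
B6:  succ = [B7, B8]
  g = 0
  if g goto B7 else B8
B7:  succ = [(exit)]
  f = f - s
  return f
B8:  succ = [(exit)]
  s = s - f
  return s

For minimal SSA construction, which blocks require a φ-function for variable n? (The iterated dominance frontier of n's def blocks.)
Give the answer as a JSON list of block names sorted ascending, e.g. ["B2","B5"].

Answer: ["B4", "B5", "B7"]

Working:
idom tree: B1←B0 B2←B0 B3←B1 B4←B0 B5←B0 B6←B5 B7←B0 B8←B5
Join-block Dom:
  B4: preds {B1,B2}: {B0,B1} ∩ {B0,B2} = {B0}; idom=B0
  B5: preds {B0,B3}: {B0} ∩ {B0,B1,B3} = {B0}; idom=B0
  B7: preds {B1,B5,B6}: {B0,B1} ∩ {B0,B5} ∩ {B0,B5,B6} = {B0}; idom=B0
  B8: preds {B5,B6}: {B0,B5} ∩ {B0,B5,B6} = {B0,B5}; idom=B5

Frontier:
  B4←B1: walk B1 to B0
  B4←B2: walk B2 to B0
  B5←B0: walk · to B0
  B5←B3: walk B3→B1 to B0
  B7←B1: walk B1 to B0
  B7←B5: walk B5 to B0
  B7←B6: walk B6→B5 to B0
  B8←B5: walk · to B5
  B8←B6: walk B6 to B5
  DF(B0)=∅
  DF(B1)={B4,B5,B7}
  DF(B2)={B4}
  DF(B3)={B5}
  DF(B4)=∅
  DF(B5)={B7}
  DF(B6)={B7,B8}
  DF(B7)=∅
  DF(B8)=∅

φ for n: defs {B2,B3,B4}
  DF⁺ = {B4,B5,B7}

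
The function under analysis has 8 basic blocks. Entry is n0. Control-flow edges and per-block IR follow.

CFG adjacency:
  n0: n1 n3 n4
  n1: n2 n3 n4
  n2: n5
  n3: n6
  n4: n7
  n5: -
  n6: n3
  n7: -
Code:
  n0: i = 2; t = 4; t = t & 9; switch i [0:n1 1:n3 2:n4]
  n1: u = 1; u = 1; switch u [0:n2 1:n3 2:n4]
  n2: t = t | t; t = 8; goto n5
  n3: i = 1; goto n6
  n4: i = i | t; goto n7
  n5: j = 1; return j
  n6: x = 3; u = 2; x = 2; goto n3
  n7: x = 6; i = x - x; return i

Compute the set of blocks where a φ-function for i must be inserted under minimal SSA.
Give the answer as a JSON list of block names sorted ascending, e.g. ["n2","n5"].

idom tree: n1←n0 n2←n1 n3←n0 n4←n0 n5←n2 n6←n3 n7←n4
Dom at joins:
  n3: preds {n0,n1,n6}: {n0} ∩ {n0,n1} ∩ {n0,n3,n6} = {n0}; idom=n0
  n4: preds {n0,n1}: {n0} ∩ {n0,n1} = {n0}; idom=n0

DF walk-up:
  join n3 pred n0: · stop@n0
  join n3 pred n1: n1 stop@n0
  join n3 pred n6: n6→n3 stop@n0
  join n4 pred n0: · stop@n0
  join n4 pred n1: n1 stop@n0
  n0 → ∅
  n1 → {n3,n4}
  n2 → ∅
  n3 → {n3}
  n4 → ∅
  n5 → ∅
  n6 → {n3}
  n7 → ∅

φ for i: defs {n0,n3,n4,n7}
  DF⁺ = {n3}

Answer: ["n3"]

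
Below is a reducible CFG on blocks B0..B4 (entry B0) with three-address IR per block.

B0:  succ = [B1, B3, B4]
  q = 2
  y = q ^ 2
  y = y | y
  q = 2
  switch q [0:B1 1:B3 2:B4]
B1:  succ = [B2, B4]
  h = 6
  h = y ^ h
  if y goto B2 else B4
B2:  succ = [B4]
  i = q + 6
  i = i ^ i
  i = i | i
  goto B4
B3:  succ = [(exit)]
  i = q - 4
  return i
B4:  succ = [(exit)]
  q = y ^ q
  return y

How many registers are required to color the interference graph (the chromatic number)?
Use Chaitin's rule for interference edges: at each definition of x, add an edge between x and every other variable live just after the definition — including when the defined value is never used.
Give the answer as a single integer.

Answer: 3

Working:
Per-block:
  B0 def {q,y} use ∅
  B1 def {h} use {y}
  B2 def {i} use {q}
  B3 def {i} use {q}
  B4 def {q} use {q,y}

Backward fixpoint:
  B0 li=∅ lo={q,y}
  B1 li={q,y} lo={q,y}
  B2 li={q,y} lo={q,y}
  B3 li={q} lo=∅
  B4 li={q,y} lo=∅

Interference:
  h: {q,y}
  i: {q,y}
  q: {h,i,y}
  y: {h,i,q}

Colouring:
  clique {h,q,y} ⇒ need ≥ 3
  3-colouring: R0={q}  R1={y}  R2={h,i}
  χ = 3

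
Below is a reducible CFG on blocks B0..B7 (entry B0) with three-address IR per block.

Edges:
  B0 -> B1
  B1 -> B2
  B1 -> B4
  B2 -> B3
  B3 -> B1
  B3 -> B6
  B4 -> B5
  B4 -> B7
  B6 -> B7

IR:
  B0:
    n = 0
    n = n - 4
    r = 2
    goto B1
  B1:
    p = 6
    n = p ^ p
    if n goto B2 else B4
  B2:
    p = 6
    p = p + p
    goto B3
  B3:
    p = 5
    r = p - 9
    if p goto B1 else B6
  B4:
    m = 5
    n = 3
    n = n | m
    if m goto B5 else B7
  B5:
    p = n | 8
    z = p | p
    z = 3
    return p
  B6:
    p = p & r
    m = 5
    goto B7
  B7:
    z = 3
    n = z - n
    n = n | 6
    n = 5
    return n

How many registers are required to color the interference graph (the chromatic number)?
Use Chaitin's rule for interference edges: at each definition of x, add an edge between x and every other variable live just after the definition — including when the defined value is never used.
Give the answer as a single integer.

Answer: 3

Analysis:
Per-block:
  B0: def={n,r} ue=∅
  B1: def={n,p} ue=∅
  B2: def={p} ue=∅
  B3: def={p,r} ue=∅
  B4: def={m,n} ue=∅
  B5: def={p,z} ue={n}
  B6: def={m,p} ue={p,r}
  B7: def={n,z} ue={n}

Backward fixpoint:
  B0 li=∅ lo=∅
  B1 li=∅ lo={n}
  B2 li={n} lo={n}
  B3 li={n} lo={n,p,r}
  B4 li=∅ lo={n}
  B5 li={n} lo=∅
  B6 li={n,p,r} lo={n}
  B7 li={n} lo=∅

Interfere edges:
  m — {n}
  n — {m,p,r,z}
  p — {n,r,z}
  r — {n,p}
  z — {n,p}

Chromatic number:
  {n,p,r} pairwise interfere (3-clique) ⇒ χ ≥ 3
  assign m→r1 n→r0 p→r1 r→r2 z→r2 — no edge inside a register ⇒ χ ≤ 3
  χ = 3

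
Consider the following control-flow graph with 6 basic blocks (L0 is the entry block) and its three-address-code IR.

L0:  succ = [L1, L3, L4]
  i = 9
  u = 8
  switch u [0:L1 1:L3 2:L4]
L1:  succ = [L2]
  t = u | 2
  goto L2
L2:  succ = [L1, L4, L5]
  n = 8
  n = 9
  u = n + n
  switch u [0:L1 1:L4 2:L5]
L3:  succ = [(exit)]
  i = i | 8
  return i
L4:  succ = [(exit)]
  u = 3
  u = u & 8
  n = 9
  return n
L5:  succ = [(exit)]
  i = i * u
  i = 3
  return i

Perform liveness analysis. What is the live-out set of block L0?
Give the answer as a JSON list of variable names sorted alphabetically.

Answer: ["i", "u"]

Working:
def/use:
  L0: def={i,u} ue=∅
  L1: def={t} ue={u}
  L2: def={n,u} ue=∅
  L3: def={i} ue={i}
  L4: def={n,u} ue=∅
  L5: def={i} ue={i,u}

Live sets:
  live L0: ∅→{i,u}
  live L1: {i,u}→{i}
  live L2: {i}→{i,u}
  live L3: {i}→∅
  live L4: ∅→∅
  live L5: {i,u}→∅

live-out(L0) = ["i", "u"]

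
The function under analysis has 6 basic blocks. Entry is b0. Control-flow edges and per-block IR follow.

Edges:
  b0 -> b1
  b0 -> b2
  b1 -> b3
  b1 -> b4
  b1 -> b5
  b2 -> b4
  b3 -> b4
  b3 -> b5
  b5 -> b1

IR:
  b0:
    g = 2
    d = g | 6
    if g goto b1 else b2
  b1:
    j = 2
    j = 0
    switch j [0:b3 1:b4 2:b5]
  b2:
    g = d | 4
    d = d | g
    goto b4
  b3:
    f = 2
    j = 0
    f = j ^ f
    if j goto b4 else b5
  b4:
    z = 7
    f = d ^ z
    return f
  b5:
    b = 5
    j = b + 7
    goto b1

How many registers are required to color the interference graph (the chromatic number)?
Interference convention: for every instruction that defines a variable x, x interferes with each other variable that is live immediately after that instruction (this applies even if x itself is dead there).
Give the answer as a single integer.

Answer: 3

Derivation:
Per-block:
  b0: def={d,g} ue=∅
  b1: def={j} ue=∅
  b2: def={d,g} ue={d}
  b3: def={f,j} ue=∅
  b4: def={f,z} ue={d}
  b5: def={b,j} ue=∅

Live sets:
  live b0: ∅→{d}
  live b1: {d}→{d}
  live b2: {d}→{d}
  live b3: {d}→{d}
  live b4: {d}→∅
  live b5: {d}→{d}

Interference:
  b: {d}
  d: {b,f,g,j,z}
  f: {d,j}
  g: {d}
  j: {d,f}
  z: {d}

Registers:
  lower bound: {d,f,j} mutually conflict ⇒ χ ≥ 3
  3-colouring: r0={d}  r1={b,f,g,z}  r2={j}
  χ = 3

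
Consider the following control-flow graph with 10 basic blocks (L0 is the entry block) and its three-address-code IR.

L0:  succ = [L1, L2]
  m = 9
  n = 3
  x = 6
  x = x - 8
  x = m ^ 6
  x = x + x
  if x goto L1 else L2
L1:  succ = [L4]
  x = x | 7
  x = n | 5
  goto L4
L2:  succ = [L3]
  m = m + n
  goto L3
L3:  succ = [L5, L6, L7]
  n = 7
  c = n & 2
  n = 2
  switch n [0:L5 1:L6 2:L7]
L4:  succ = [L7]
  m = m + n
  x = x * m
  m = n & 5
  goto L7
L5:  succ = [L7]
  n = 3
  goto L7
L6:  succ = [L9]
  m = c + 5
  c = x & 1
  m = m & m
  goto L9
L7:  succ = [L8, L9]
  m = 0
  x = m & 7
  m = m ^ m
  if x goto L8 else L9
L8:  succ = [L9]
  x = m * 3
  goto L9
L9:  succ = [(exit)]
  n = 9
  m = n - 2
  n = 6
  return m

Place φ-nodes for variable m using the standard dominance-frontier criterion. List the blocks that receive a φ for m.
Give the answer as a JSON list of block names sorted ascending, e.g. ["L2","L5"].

Answer: ["L7", "L9"]

Derivation:
idom tree: L1←L0 L2←L0 L3←L2 L4←L1 L5←L3 L6←L3 L7←L0 L8←L7 L9←L0
Dom at joins:
  L7: preds {L3,L4,L5}: {L0,L2,L3} ∩ {L0,L1,L4} ∩ {L0,L2,L3,L5} = {L0}; idom=L0
  L9: preds {L6,L7,L8}: {L0,L2,L3,L6} ∩ {L0,L7} ∩ {L0,L7,L8} = {L0}; idom=L0

Frontier:
  L7←L3: walk L3→L2 to L0
  L7←L4: walk L4→L1 to L0
  L7←L5: walk L5→L3→L2 to L0
  L9←L6: walk L6→L3→L2 to L0
  L9←L7: walk L7 to L0
  L9←L8: walk L8→L7 to L0
  DF(L0)=∅
  DF(L1)={L7}
  DF(L2)={L7,L9}
  DF(L3)={L7,L9}
  DF(L4)={L7}
  DF(L5)={L7}
  DF(L6)={L9}
  DF(L7)={L9}
  DF(L8)={L9}
  DF(L9)=∅

φ for m: defs {L0,L2,L4,L6,L7,L9}
  DF⁺ = {L7,L9}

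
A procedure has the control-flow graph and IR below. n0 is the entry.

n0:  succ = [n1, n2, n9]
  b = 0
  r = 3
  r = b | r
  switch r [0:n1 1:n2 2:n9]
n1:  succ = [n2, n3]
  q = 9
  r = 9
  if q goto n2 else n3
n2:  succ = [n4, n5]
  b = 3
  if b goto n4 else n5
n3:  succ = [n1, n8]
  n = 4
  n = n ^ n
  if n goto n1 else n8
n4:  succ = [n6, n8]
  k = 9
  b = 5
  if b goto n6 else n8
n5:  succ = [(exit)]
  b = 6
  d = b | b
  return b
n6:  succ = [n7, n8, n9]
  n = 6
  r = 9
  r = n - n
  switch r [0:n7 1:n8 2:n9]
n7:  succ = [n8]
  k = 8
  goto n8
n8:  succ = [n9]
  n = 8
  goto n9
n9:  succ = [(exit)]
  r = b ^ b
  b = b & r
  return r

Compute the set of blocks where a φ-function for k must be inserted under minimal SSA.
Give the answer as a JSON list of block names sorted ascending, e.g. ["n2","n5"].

idom tree: n1←n0 n2←n0 n3←n1 n4←n2 n5←n2 n6←n4 n7←n6 n8←n0 n9←n0
Join-block Dom:
  n1: preds {n0,n3}: {n0} ∩ {n0,n1,n3} = {n0}; idom=n0
  n2: preds {n0,n1}: {n0} ∩ {n0,n1} = {n0}; idom=n0
  n8: preds {n3,n4,n6,n7}: {n0,n1,n3} ∩ {n0,n2,n4} ∩ {n0,n2,n4,n6} ∩ {n0,n2,n4,n6,n7} = {n0}; idom=n0
  n9: preds {n0,n6,n8}: {n0} ∩ {n0,n2,n4,n6} ∩ {n0,n8} = {n0}; idom=n0

Frontier:
  n1←n0: walk · to n0
  n1←n3: walk n3→n1 to n0
  n2←n0: walk · to n0
  n2←n1: walk n1 to n0
  n8←n3: walk n3→n1 to n0
  n8←n4: walk n4→n2 to n0
  n8←n6: walk n6→n4→n2 to n0
  n8←n7: walk n7→n6→n4→n2 to n0
  n9←n0: walk · to n0
  n9←n6: walk n6→n4→n2 to n0
  n9←n8: walk n8 to n0
  n0: DF=∅
  n1: DF={n1,n2,n8}
  n2: DF={n8,n9}
  n3: DF={n1,n8}
  n4: DF={n8,n9}
  n5: DF=∅
  n6: DF={n8,n9}
  n7: DF={n8}
  n8: DF={n9}
  n9: DF=∅

φ for k: defs {n4,n7}
  DF⁺ = {n8,n9}

Answer: ["n8", "n9"]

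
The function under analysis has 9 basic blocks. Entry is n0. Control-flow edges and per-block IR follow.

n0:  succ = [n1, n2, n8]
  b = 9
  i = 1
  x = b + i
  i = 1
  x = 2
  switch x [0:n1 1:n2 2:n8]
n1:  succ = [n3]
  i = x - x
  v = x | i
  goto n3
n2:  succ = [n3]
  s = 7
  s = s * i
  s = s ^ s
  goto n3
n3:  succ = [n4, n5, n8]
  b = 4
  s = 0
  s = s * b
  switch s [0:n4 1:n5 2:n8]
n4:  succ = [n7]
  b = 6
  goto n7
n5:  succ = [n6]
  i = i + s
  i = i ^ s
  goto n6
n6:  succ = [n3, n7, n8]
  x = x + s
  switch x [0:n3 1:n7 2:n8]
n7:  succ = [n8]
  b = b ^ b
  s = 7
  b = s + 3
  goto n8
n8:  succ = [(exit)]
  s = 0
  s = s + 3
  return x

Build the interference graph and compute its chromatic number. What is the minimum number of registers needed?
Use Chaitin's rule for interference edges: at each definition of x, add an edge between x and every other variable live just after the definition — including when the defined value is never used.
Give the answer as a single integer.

Answer: 4

Derivation:
Per-block:
  n0: {b,i,x} / ∅
  n1: {i,v} / {x}
  n2: {s} / {i}
  n3: {b,s} / ∅
  n4: {b} / ∅
  n5: {i} / {i,s}
  n6: {x} / {s,x}
  n7: {b,s} / {b}
  n8: {s} / {x}

Backward fixpoint:
  n0 li=∅ lo={i,x}
  n1 li={x} lo={i,x}
  n2 li={i,x} lo={i,x}
  n3 li={i,x} lo={b,i,s,x}
  n4 li={x} lo={b,x}
  n5 li={b,i,s,x} lo={b,i,s,x}
  n6 li={b,i,s,x} lo={b,i,x}
  n7 li={b,x} lo={x}
  n8 li={x} lo=∅

Conflict graph:
  b — {i,s,x}
  i — {b,s,v,x}
  s — {b,i,x}
  v — {i,x}
  x — {b,i,s,v}

Registers:
  clique {b,i,s,x} ⇒ need ≥ 4
  assign b→c2 i→c0 s→c3 v→c2 x→c1 — no edge inside a register ⇒ χ ≤ 4
  χ = 4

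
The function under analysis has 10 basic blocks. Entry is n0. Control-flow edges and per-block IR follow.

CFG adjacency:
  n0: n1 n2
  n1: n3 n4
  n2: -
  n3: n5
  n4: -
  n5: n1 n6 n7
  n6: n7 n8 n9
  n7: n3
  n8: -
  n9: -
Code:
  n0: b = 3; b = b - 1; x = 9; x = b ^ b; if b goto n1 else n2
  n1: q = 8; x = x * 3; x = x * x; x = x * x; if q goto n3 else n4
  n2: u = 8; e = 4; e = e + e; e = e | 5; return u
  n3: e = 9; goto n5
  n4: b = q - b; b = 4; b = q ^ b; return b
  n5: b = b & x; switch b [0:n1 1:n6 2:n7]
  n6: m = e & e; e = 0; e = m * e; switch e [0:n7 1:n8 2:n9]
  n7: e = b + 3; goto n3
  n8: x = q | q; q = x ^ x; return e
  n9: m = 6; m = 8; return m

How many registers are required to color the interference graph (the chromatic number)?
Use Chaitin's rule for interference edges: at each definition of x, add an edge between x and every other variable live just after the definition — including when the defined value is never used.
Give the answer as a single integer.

def/use:
  n0: {b,x} / ∅
  n1: {q,x} / {x}
  n2: {e,u} / ∅
  n3: {e} / ∅
  n4: {b} / {b,q}
  n5: {b} / {b,x}
  n6: {e,m} / {e}
  n7: {e} / {b}
  n8: {q,x} / {e,q}
  n9: {m} / ∅

Liveness:
  n0 li=∅ lo={b,x}
  n1 li={b,x} lo={b,q,x}
  n2 li=∅ lo=∅
  n3 li={b,q,x} lo={b,e,q,x}
  n4 li={b,q} lo=∅
  n5 li={b,e,q,x} lo={b,e,q,x}
  n6 li={b,e,q,x} lo={b,e,q,x}
  n7 li={b,q,x} lo={b,q,x}
  n8 li={e,q} lo=∅
  n9 li=∅ lo=∅

Interfere edges:
  b: {e,m,q,x}
  e: {b,m,q,u,x}
  m: {b,e,q,x}
  q: {b,e,m,x}
  u: {e}
  x: {b,e,m,q}

Colouring:
  clique {b,e,m,q,x} ⇒ need ≥ 5
  assign b→r1 e→r0 m→r2 q→r3 u→r1 x→r4 — no edge inside a register ⇒ χ ≤ 5
  χ = 5

Answer: 5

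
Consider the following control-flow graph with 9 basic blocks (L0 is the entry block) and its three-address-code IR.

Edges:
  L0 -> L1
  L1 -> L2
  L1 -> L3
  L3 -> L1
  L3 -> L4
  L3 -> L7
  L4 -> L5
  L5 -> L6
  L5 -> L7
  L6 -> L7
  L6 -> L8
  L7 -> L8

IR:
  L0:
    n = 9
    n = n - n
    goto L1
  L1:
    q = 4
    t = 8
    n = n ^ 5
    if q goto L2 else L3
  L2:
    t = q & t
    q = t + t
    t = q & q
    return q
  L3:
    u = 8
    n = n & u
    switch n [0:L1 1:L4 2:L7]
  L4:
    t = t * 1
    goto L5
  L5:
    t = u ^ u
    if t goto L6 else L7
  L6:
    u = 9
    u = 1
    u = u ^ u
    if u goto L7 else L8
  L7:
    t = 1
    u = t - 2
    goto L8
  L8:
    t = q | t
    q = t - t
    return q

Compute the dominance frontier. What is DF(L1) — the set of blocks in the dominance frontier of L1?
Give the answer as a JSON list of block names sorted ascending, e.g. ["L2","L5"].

Answer: ["L1"]

Analysis:
idom tree: L1←L0 L2←L1 L3←L1 L4←L3 L5←L4 L6←L5 L7←L3 L8←L3
Join-block Dom:
  L1: preds {L0,L3}: {L0} ∩ {L0,L1,L3} = {L0}; idom=L0
  L7: preds {L3,L5,L6}: {L0,L1,L3} ∩ {L0,L1,L3,L4,L5} ∩ {L0,L1,L3,L4,L5,L6} = {L0,L1,L3}; idom=L3
  L8: preds {L6,L7}: {L0,L1,L3,L4,L5,L6} ∩ {L0,L1,L3,L7} = {L0,L1,L3}; idom=L3

DF derivation:
  L1←L0: walk · to L0
  L1←L3: walk L3→L1 to L0
  L7←L3: walk · to L3
  L7←L5: walk L5→L4 to L3
  L7←L6: walk L6→L5→L4 to L3
  L8←L6: walk L6→L5→L4 to L3
  L8←L7: walk L7 to L3
  L0 → ∅
  L1 → {L1}
  L2 → ∅
  L3 → {L1}
  L4 → {L7,L8}
  L5 → {L7,L8}
  L6 → {L7,L8}
  L7 → {L8}
  L8 → ∅

DF(L1) = ["L1"]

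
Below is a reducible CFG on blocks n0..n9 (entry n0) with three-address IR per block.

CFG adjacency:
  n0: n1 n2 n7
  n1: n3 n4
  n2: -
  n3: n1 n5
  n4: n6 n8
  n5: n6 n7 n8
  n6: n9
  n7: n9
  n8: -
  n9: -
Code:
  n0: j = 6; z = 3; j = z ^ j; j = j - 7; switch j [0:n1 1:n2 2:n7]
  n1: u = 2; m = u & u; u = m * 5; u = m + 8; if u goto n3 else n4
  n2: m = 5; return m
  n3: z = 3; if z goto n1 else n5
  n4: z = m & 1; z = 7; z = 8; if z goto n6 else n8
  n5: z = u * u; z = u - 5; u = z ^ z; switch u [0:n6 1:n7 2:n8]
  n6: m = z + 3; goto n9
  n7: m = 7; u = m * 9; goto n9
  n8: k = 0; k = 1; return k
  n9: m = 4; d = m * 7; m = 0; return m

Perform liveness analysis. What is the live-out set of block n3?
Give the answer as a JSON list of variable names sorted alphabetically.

Answer: ["u"]

Analysis:
def/use:
  n0 def {j,z} use ∅
  n1 def {m,u} use ∅
  n2 def {m} use ∅
  n3 def {z} use ∅
  n4 def {z} use {m}
  n5 def {u,z} use {u}
  n6 def {m} use {z}
  n7 def {m,u} use ∅
  n8 def {k} use ∅
  n9 def {d,m} use ∅

Liveness:
  live n0: ∅→∅
  live n1: ∅→{m,u}
  live n2: ∅→∅
  live n3: {u}→{u}
  live n4: {m}→{z}
  live n5: {u}→{z}
  live n6: {z}→∅
  live n7: ∅→∅
  live n8: ∅→∅
  live n9: ∅→∅

live-out(n3) = ["u"]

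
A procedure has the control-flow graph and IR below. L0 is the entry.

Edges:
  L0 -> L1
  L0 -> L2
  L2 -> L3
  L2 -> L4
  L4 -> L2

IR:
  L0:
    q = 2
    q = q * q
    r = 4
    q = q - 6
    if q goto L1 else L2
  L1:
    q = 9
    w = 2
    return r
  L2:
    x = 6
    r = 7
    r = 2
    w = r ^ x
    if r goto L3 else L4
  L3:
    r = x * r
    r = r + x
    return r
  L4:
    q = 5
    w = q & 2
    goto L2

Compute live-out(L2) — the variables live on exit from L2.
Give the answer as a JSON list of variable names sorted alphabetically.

Answer: ["r", "x"]

Working:
Block summaries:
  L0: def={q,r} ue=∅
  L1: def={q,w} ue={r}
  L2: def={r,w,x} ue=∅
  L3: def={r} ue={r,x}
  L4: def={q,w} ue=∅

Liveness:
  L0 li=∅ lo={r}
  L1 li={r} lo=∅
  L2 li=∅ lo={r,x}
  L3 li={r,x} lo=∅
  L4 li=∅ lo=∅

live-out(L2) = ["r", "x"]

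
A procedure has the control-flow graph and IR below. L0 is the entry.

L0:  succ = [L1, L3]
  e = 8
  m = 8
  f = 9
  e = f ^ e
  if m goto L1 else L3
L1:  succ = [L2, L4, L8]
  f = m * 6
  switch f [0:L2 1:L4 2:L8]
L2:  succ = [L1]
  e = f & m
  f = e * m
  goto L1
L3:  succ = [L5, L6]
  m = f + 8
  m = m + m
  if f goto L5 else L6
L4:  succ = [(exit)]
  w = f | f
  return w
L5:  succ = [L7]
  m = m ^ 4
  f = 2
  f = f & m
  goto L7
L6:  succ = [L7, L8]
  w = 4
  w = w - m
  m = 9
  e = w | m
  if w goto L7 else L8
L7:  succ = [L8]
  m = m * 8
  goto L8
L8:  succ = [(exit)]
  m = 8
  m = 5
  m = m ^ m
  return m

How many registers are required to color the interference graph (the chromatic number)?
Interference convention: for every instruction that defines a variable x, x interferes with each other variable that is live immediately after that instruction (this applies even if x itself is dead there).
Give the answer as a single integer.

Answer: 3

Analysis:
def/use:
  L0: def={e,f,m} ue=∅
  L1: def={f} ue={m}
  L2: def={e,f} ue={f,m}
  L3: def={m} ue={f}
  L4: def={w} ue={f}
  L5: def={f,m} ue={m}
  L6: def={e,m,w} ue={m}
  L7: def={m} ue={m}
  L8: def={m} ue=∅

Liveness:
  live L0: ∅→{f,m}
  live L1: {m}→{f,m}
  live L2: {f,m}→{m}
  live L3: {f}→{m}
  live L4: {f}→∅
  live L5: {m}→{m}
  live L6: {m}→{m}
  live L7: {m}→∅
  live L8: ∅→∅

Interfere edges:
  e: {f,m,w}
  f: {e,m}
  m: {e,f,w}
  w: {e,m}

Colouring:
  lower bound: {e,f,m} mutually conflict ⇒ χ ≥ 3
  3-colouring: r0={e}  r1={m}  r2={f,w}
  χ = 3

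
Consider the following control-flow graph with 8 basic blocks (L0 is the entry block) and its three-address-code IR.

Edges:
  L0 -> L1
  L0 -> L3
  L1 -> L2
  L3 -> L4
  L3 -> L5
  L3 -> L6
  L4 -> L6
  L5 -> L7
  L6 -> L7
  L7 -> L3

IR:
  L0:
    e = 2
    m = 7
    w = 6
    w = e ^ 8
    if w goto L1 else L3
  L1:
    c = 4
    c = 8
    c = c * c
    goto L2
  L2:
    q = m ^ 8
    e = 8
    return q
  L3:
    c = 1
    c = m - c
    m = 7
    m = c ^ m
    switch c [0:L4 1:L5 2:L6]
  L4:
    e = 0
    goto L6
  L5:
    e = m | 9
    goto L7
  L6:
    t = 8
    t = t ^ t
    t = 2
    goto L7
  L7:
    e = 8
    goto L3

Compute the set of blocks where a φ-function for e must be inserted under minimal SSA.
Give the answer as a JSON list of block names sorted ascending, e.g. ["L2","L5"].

idom tree: L1←L0 L2←L1 L3←L0 L4←L3 L5←L3 L6←L3 L7←L3
Dom∩ at merges:
  L3: preds {L0,L7}: {L0} ∩ {L0,L3,L7} = {L0}; idom=L0
  L6: preds {L3,L4}: {L0,L3} ∩ {L0,L3,L4} = {L0,L3}; idom=L3
  L7: preds {L5,L6}: {L0,L3,L5} ∩ {L0,L3,L6} = {L0,L3}; idom=L3

DF walk-up:
  L3←L0: walk · to L0
  L3←L7: walk L7→L3 to L0
  L6←L3: walk · to L3
  L6←L4: walk L4 to L3
  L7←L5: walk L5 to L3
  L7←L6: walk L6 to L3
  L0: DF=∅
  L1: DF=∅
  L2: DF=∅
  L3: DF={L3}
  L4: DF={L6}
  L5: DF={L7}
  L6: DF={L7}
  L7: DF={L3}

φ for e: defs {L0,L2,L4,L5,L7}
  DF⁺ = {L3,L6,L7}

Answer: ["L3", "L6", "L7"]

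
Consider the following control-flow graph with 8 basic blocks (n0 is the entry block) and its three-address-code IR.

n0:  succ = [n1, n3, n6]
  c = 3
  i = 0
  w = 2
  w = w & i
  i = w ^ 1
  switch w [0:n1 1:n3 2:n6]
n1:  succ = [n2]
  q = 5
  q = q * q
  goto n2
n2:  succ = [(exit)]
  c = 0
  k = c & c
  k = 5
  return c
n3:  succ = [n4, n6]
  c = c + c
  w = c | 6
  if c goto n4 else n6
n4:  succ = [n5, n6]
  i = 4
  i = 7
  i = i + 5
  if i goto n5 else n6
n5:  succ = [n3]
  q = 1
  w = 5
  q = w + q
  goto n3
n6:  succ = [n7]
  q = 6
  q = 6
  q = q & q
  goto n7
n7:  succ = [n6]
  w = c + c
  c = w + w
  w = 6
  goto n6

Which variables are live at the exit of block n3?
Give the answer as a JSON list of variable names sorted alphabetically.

Block summaries:
  n0: def={c,i,w} ue=∅
  n1: def={q} ue=∅
  n2: def={c,k} ue=∅
  n3: def={c,w} ue={c}
  n4: def={i} ue=∅
  n5: def={q,w} ue=∅
  n6: def={q} ue=∅
  n7: def={c,w} ue={c}

Live sets:
  live n0: ∅→{c}
  live n1: ∅→∅
  live n2: ∅→∅
  live n3: {c}→{c}
  live n4: {c}→{c}
  live n5: {c}→{c}
  live n6: {c}→{c}
  live n7: {c}→{c}

live-out(n3) = ["c"]

Answer: ["c"]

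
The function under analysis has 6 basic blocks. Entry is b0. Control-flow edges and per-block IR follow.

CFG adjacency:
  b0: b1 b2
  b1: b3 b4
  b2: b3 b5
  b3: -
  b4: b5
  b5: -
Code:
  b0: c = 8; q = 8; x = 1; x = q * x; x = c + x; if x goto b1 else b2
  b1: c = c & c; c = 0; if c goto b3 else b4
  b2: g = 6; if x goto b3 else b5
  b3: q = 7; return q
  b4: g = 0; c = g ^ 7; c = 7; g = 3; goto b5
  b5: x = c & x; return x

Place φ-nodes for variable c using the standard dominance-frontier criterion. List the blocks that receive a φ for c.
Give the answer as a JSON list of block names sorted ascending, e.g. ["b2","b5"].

idom tree: b1←b0 b2←b0 b3←b0 b4←b1 b5←b0
Join-block Dom:
  b3: preds {b1,b2}: {b0,b1} ∩ {b0,b2} = {b0}; idom=b0
  b5: preds {b2,b4}: {b0,b2} ∩ {b0,b1,b4} = {b0}; idom=b0

Frontier:
  b3←b1: walk b1 to b0
  b3←b2: walk b2 to b0
  b5←b2: walk b2 to b0
  b5←b4: walk b4→b1 to b0
  b0 → ∅
  b1 → {b3,b5}
  b2 → {b3,b5}
  b3 → ∅
  b4 → {b5}
  b5 → ∅

φ for c: defs {b0,b1,b4}
  DF⁺ = {b3,b5}

Answer: ["b3", "b5"]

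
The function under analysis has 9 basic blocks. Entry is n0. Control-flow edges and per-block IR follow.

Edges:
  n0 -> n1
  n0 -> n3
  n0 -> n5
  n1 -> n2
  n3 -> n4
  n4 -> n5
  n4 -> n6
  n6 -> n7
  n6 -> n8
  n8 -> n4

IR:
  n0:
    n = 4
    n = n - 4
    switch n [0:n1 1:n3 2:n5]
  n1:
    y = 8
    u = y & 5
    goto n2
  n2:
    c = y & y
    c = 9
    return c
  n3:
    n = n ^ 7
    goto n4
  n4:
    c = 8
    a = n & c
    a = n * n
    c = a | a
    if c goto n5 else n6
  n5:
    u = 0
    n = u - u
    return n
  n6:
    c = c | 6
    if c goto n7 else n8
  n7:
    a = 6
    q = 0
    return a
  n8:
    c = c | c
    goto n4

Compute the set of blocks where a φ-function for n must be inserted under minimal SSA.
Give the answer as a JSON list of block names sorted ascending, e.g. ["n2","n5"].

Answer: ["n5"]

Working:
idom tree: n1←n0 n2←n1 n3←n0 n4←n3 n5←n0 n6←n4 n7←n6 n8←n6
Dom at joins:
  n4: preds {n3,n8}: {n0,n3} ∩ {n0,n3,n4,n6,n8} = {n0,n3}; idom=n3
  n5: preds {n0,n4}: {n0} ∩ {n0,n3,n4} = {n0}; idom=n0

Frontier:
  n4←n3: walk · to n3
  n4←n8: walk n8→n6→n4 to n3
  n5←n0: walk · to n0
  n5←n4: walk n4→n3 to n0
  n0: DF=∅
  n1: DF=∅
  n2: DF=∅
  n3: DF={n5}
  n4: DF={n4,n5}
  n5: DF=∅
  n6: DF={n4}
  n7: DF=∅
  n8: DF={n4}

φ for n: defs {n0,n3,n5}
  DF⁺ = {n5}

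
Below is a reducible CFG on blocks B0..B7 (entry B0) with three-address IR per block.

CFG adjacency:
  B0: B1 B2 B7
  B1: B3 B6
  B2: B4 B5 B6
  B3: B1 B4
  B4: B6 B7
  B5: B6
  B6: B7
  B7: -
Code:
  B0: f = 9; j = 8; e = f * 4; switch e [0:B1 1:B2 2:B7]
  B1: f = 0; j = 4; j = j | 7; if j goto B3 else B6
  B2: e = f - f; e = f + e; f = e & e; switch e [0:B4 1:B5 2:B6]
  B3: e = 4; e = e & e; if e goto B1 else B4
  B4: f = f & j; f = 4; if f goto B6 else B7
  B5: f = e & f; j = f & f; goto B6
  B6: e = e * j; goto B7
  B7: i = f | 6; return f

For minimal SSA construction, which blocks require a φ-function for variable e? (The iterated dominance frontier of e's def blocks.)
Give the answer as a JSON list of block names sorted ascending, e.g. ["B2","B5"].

idom tree: B1←B0 B2←B0 B3←B1 B4←B0 B5←B2 B6←B0 B7←B0
Dom at joins:
  B1: preds {B0,B3}: {B0} ∩ {B0,B1,B3} = {B0}; idom=B0
  B4: preds {B2,B3}: {B0,B2} ∩ {B0,B1,B3} = {B0}; idom=B0
  B6: preds {B1,B2,B4,B5}: {B0,B1} ∩ {B0,B2} ∩ {B0,B4} ∩ {B0,B2,B5} = {B0}; idom=B0
  B7: preds {B0,B4,B6}: {B0} ∩ {B0,B4} ∩ {B0,B6} = {B0}; idom=B0

DF walk-up:
  join B1 pred B0: · stop@B0
  join B1 pred B3: B3→B1 stop@B0
  join B4 pred B2: B2 stop@B0
  join B4 pred B3: B3→B1 stop@B0
  join B6 pred B1: B1 stop@B0
  join B6 pred B2: B2 stop@B0
  join B6 pred B4: B4 stop@B0
  join B6 pred B5: B5→B2 stop@B0
  join B7 pred B0: · stop@B0
  join B7 pred B4: B4 stop@B0
  join B7 pred B6: B6 stop@B0
  B0: DF=∅
  B1: DF={B1,B4,B6}
  B2: DF={B4,B6}
  B3: DF={B1,B4}
  B4: DF={B6,B7}
  B5: DF={B6}
  B6: DF={B7}
  B7: DF=∅

φ for e: defs {B0,B2,B3,B6}
  DF⁺ = {B1,B4,B6,B7}

Answer: ["B1", "B4", "B6", "B7"]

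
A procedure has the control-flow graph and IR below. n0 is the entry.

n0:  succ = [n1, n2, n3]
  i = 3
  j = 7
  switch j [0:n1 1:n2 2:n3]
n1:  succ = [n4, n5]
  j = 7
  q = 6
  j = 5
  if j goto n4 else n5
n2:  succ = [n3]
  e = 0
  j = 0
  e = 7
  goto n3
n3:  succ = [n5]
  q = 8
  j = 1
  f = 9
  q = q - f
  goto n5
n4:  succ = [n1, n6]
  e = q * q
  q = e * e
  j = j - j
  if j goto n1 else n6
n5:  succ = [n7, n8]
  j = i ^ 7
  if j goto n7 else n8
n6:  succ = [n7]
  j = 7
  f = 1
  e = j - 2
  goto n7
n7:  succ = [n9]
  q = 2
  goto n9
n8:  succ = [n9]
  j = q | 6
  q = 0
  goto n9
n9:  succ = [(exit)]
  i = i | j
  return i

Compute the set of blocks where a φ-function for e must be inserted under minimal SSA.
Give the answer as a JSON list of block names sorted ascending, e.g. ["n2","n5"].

Answer: ["n1", "n3", "n5", "n7", "n9"]

Analysis:
idom tree: n1←n0 n2←n0 n3←n0 n4←n1 n5←n0 n6←n4 n7←n0 n8←n5 n9←n0
Dom at joins:
  n1: preds {n0,n4}: {n0} ∩ {n0,n1,n4} = {n0}; idom=n0
  n3: preds {n0,n2}: {n0} ∩ {n0,n2} = {n0}; idom=n0
  n5: preds {n1,n3}: {n0,n1} ∩ {n0,n3} = {n0}; idom=n0
  n7: preds {n5,n6}: {n0,n5} ∩ {n0,n1,n4,n6} = {n0}; idom=n0
  n9: preds {n7,n8}: {n0,n7} ∩ {n0,n5,n8} = {n0}; idom=n0

DF walk-up:
  n1←n0: walk · to n0
  n1←n4: walk n4→n1 to n0
  n3←n0: walk · to n0
  n3←n2: walk n2 to n0
  n5←n1: walk n1 to n0
  n5←n3: walk n3 to n0
  n7←n5: walk n5 to n0
  n7←n6: walk n6→n4→n1 to n0
  n9←n7: walk n7 to n0
  n9←n8: walk n8→n5 to n0
  n0 → ∅
  n1 → {n1,n5,n7}
  n2 → {n3}
  n3 → {n5}
  n4 → {n1,n7}
  n5 → {n7,n9}
  n6 → {n7}
  n7 → {n9}
  n8 → {n9}
  n9 → ∅

φ for e: defs {n2,n4,n6}
  DF⁺ = {n1,n3,n5,n7,n9}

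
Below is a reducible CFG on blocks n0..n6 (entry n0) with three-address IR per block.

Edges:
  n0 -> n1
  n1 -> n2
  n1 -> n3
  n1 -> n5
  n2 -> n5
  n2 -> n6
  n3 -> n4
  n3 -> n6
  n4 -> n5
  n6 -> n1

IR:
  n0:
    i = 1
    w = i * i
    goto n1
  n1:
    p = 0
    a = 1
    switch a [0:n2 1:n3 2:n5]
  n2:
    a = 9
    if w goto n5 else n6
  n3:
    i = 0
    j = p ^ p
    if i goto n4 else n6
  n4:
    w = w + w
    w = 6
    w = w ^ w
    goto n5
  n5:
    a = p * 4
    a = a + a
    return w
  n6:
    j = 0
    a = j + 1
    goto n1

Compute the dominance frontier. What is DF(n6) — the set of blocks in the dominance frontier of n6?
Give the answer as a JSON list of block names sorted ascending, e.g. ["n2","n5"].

Answer: ["n1"]

Working:
idom tree: n1←n0 n2←n1 n3←n1 n4←n3 n5←n1 n6←n1
Dom at joins:
  n1: preds {n0,n6}: {n0} ∩ {n0,n1,n6} = {n0}; idom=n0
  n5: preds {n1,n2,n4}: {n0,n1} ∩ {n0,n1,n2} ∩ {n0,n1,n3,n4} = {n0,n1}; idom=n1
  n6: preds {n2,n3}: {n0,n1,n2} ∩ {n0,n1,n3} = {n0,n1}; idom=n1

DF derivation:
  join n1 pred n0: · stop@n0
  join n1 pred n6: n6→n1 stop@n0
  join n5 pred n1: · stop@n1
  join n5 pred n2: n2 stop@n1
  join n5 pred n4: n4→n3 stop@n1
  join n6 pred n2: n2 stop@n1
  join n6 pred n3: n3 stop@n1
  n0 → ∅
  n1 → {n1}
  n2 → {n5,n6}
  n3 → {n5,n6}
  n4 → {n5}
  n5 → ∅
  n6 → {n1}

DF(n6) = ["n1"]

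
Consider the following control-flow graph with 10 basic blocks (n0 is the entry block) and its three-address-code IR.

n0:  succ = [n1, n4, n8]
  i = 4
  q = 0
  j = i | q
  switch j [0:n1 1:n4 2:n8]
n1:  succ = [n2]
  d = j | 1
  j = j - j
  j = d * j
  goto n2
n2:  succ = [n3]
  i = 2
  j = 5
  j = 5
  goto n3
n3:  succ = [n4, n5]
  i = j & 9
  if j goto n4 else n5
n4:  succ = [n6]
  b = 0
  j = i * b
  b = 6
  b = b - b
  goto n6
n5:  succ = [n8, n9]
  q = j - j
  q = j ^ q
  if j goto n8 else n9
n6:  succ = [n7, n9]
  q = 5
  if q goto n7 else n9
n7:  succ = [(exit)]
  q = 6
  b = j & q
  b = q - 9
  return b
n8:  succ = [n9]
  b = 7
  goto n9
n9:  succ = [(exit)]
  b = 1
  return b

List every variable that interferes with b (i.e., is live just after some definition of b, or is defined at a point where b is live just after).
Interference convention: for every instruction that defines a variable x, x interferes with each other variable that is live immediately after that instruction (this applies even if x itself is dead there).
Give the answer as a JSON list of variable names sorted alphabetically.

Per-block:
  n0: def={i,j,q} ue=∅
  n1: def={d,j} ue={j}
  n2: def={i,j} ue=∅
  n3: def={i} ue={j}
  n4: def={b,j} ue={i}
  n5: def={q} ue={j}
  n6: def={q} ue=∅
  n7: def={b,q} ue={j}
  n8: def={b} ue=∅
  n9: def={b} ue=∅

Backward fixpoint:
  live n0: ∅→{i,j}
  live n1: {j}→∅
  live n2: ∅→{j}
  live n3: {j}→{i,j}
  live n4: {i}→{j}
  live n5: {j}→∅
  live n6: {j}→{j}
  live n7: {j}→∅
  live n8: ∅→∅
  live n9: ∅→∅

Interference:
  b — {i,j,q}
  d — {j}
  i — {b,j,q}
  j — {b,d,i,q}
  q — {b,i,j}

N(b) = ["i", "j", "q"]

Answer: ["i", "j", "q"]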